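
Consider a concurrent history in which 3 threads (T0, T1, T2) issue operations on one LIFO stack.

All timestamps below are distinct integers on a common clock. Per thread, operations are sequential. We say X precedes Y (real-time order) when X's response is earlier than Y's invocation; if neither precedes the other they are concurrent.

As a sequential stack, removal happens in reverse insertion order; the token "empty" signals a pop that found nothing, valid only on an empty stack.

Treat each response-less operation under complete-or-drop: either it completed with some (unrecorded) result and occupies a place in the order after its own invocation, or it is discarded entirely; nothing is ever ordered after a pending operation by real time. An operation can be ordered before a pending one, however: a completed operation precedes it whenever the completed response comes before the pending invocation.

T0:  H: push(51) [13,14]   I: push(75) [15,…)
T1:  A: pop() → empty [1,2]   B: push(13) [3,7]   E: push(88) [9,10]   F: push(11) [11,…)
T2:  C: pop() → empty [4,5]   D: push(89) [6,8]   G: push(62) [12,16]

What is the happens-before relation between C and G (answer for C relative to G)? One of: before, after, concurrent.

before

C spans [4,5], G spans [12,16]
resp(C)=5 < inv(G)=12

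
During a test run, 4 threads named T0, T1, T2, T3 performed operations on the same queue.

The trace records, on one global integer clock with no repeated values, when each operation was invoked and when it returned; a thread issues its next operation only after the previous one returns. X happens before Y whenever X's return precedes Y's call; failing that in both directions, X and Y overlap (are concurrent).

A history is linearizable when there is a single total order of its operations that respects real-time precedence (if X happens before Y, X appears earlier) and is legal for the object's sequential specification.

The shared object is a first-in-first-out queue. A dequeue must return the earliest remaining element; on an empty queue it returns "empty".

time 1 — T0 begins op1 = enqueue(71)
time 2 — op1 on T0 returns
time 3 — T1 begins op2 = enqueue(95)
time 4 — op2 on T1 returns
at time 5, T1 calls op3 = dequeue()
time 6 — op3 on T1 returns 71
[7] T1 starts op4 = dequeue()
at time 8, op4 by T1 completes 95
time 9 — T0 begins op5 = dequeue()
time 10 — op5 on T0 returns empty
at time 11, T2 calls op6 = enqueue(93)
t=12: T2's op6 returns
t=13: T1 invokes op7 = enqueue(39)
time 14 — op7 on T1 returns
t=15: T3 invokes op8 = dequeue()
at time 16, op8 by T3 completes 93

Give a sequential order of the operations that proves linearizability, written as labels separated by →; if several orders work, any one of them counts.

1. op1 enqueue(71), leaving queue <71>
2. op2 enqueue(95), leaving queue <71,95>
3. op3 dequeue() → 71, leaving queue <95>
4. op4 dequeue() → 95, leaving queue <>
5. op5 dequeue() → empty, leaving queue <>
6. op6 enqueue(93), leaving queue <93>
7. op7 enqueue(39), leaving queue <93,39>
8. op8 dequeue() → 93, leaving queue <39>

op1 → op2 → op3 → op4 → op5 → op6 → op7 → op8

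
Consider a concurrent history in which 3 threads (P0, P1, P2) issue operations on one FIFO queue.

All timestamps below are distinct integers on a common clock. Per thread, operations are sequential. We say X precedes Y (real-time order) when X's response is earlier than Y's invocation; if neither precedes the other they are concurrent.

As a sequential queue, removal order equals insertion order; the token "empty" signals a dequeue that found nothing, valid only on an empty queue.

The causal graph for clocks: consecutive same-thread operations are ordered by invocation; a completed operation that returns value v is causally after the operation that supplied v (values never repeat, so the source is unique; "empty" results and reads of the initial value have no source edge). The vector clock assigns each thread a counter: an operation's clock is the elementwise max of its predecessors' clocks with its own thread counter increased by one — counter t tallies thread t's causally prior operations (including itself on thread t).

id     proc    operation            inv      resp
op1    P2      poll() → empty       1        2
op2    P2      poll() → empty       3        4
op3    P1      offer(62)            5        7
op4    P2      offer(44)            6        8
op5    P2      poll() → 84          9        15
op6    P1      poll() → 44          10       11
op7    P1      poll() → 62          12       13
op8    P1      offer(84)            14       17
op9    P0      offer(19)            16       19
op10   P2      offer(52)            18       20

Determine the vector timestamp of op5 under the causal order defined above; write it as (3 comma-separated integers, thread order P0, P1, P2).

(0, 4, 4)

VC(op1, invoked at 1): no causal predecessors; +1 on P2 → (0, 0, 1)
VC(op3, invoked at 5): no causal predecessors; +1 on P1 → (0, 1, 0)
VC(op9, invoked at 16): no causal predecessors; +1 on P0 → (1, 0, 0)
invoked at 3, op2 merges VC(op1)=(0, 0, 1) and bumps P2's slot → (0, 0, 2)
invoked at 6, op4 merges VC(op2)=(0, 0, 2) and bumps P2's slot → (0, 0, 3)
invoked at 10, op6 merges VC(op3)=(0, 1, 0), VC(op4)=(0, 0, 3) and bumps P1's slot → (0, 2, 3)
invoked at 12, op7 merges VC(op3)=(0, 1, 0), VC(op6)=(0, 2, 3) and bumps P1's slot → (0, 3, 3)
invoked at 14, op8 merges VC(op7)=(0, 3, 3) and bumps P1's slot → (0, 4, 3)
invoked at 9, op5 merges VC(op4)=(0, 0, 3), VC(op8)=(0, 4, 3) and bumps P2's slot → (0, 4, 4)
invoked at 18, op10 merges VC(op5)=(0, 4, 4) and bumps P2's slot → (0, 4, 5)
target: VC(op5) = (0, 4, 4)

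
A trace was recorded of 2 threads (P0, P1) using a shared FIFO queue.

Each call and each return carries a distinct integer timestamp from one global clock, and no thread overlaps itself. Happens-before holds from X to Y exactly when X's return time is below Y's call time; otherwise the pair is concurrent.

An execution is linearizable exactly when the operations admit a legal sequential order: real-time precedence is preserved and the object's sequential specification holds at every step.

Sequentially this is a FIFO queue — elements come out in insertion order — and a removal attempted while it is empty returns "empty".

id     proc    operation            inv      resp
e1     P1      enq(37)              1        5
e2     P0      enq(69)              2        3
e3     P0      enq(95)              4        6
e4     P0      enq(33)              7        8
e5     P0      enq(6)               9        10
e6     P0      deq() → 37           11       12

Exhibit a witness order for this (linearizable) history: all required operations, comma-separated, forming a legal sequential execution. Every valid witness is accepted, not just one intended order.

after step 1 (e1 enq(37)): queue <37>
after step 2 (e2 enq(69)): queue <37,69>
after step 3 (e3 enq(95)): queue <37,69,95>
after step 4 (e4 enq(33)): queue <37,69,95,33>
after step 5 (e5 enq(6)): queue <37,69,95,33,6>
after step 6 (e6 deq() → 37): queue <69,95,33,6>

e1, e2, e3, e4, e5, e6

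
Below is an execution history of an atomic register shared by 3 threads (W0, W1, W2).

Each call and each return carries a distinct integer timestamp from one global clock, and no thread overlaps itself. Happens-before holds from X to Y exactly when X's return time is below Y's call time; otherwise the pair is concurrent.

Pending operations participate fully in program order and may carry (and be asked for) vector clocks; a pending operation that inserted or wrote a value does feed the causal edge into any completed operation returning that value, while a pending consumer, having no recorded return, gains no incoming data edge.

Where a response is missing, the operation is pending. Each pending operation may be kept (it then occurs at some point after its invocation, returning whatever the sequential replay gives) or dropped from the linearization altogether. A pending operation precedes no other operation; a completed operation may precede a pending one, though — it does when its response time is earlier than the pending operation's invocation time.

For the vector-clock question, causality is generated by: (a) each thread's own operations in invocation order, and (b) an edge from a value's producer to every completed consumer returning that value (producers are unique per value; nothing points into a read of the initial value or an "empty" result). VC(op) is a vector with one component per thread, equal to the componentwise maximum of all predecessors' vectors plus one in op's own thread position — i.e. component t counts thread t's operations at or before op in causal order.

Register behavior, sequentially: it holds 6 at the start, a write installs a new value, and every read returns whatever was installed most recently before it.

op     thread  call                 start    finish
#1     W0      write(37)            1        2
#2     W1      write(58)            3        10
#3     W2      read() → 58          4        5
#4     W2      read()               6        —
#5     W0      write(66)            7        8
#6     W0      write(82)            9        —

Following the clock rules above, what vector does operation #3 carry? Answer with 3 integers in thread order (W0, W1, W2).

(0, 1, 1)

#2, invoked 3, has no incoming edges; only W1's bump applies → (0, 1, 0)
#1, invoked 1, has no incoming edges; only W0's bump applies → (1, 0, 0)
VC(#3, invoked at 4): max of VC(#2)=(0, 1, 0), then +1 on thread W2 → (0, 1, 1)
VC(#5, invoked at 7): max of VC(#1)=(1, 0, 0), then +1 on thread W0 → (2, 0, 0)
VC(#4, invoked at 6): max of VC(#3)=(0, 1, 1), then +1 on thread W2 → (0, 1, 2)
VC(#6, invoked at 9): max of VC(#5)=(2, 0, 0), then +1 on thread W0 → (3, 0, 0)
target: VC(#3) = (0, 1, 1)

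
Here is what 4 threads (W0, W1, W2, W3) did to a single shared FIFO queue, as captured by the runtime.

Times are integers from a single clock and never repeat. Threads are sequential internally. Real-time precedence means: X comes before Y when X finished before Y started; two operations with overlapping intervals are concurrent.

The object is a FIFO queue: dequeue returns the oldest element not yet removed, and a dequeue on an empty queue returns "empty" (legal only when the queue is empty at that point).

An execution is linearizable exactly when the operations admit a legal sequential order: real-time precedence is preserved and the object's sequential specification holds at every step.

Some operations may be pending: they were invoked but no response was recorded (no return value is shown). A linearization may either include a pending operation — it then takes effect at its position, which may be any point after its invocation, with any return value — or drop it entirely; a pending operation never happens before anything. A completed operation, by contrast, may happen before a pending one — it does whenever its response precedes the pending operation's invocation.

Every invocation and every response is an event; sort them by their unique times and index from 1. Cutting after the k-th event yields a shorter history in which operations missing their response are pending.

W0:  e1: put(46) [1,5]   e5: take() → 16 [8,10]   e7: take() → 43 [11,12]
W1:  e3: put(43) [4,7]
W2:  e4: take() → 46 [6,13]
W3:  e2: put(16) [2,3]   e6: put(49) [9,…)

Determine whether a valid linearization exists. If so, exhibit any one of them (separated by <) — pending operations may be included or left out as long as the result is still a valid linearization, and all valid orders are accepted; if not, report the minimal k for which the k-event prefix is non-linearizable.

after step 1 (e1 put(46)): queue <46>
after step 2 (e2 put(16)): queue <46,16>
after step 3 (e3 put(43)): queue <46,16,43>
after step 4 (e4 take() → 46): queue <16,43>
after step 5 (e5 take() → 16): queue <43>
after step 6 (e6 put(49) (pending, included)): queue <43,49>
after step 7 (e7 take() → 43): queue <49>

linearizable — witness: e1 < e2 < e3 < e4 < e5 < e6 < e7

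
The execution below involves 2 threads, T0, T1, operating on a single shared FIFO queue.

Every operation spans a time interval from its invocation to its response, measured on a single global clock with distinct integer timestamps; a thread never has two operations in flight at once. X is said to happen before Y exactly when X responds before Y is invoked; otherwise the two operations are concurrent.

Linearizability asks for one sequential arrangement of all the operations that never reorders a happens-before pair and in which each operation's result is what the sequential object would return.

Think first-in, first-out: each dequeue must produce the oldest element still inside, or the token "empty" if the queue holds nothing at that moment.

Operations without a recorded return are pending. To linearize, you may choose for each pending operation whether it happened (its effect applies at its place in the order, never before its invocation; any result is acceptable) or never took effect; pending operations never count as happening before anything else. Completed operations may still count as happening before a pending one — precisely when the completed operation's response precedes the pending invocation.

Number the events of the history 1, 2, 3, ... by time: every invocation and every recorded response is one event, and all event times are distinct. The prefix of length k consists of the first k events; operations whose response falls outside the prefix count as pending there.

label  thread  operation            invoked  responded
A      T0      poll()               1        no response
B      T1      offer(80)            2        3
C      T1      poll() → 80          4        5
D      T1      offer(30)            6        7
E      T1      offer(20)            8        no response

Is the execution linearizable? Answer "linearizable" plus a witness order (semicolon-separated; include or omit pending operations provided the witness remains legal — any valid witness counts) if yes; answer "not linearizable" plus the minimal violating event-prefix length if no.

1. A poll() (pending, included), leaving queue <>
2. B offer(80), leaving queue <80>
3. C poll() → 80, leaving queue <>
4. D offer(30), leaving queue <30>

linearizable — witness: A; B; C; D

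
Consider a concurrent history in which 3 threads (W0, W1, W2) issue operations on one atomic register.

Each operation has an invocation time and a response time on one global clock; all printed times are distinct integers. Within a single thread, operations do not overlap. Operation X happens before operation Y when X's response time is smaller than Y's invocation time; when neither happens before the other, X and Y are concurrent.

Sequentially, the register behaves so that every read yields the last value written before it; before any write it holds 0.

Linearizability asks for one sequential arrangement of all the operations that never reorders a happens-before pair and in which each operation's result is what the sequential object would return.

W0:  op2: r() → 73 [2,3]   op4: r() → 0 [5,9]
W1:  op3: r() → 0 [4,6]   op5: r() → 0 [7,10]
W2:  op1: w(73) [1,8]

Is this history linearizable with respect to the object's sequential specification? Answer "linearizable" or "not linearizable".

the violation lands at event 6, op3's response at time 6: events 1..5 linearize, events 1..6 do not
exactly one order of the 2 completed ops respects real time; the atomic register replay fails
no completion choice of the 2 pending operations (op1, op4) rescues it — every subset was tried
sample order op2, op3 (pending dropped) stalls at step 1 — op2 r() → 73 has no legal effect

not linearizable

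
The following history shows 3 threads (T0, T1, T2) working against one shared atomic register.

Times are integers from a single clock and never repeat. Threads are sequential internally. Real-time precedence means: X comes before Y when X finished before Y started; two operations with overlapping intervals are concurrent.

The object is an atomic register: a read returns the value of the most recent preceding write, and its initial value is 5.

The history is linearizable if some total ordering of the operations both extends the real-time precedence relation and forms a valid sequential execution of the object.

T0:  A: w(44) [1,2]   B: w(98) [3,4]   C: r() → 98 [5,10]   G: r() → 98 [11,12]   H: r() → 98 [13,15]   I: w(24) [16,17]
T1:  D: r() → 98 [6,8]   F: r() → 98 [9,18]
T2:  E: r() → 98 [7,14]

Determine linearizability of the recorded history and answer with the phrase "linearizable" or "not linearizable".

a witness: A, B, C, D, E, F, G, H, I
step 1: A w(44) — value 44
step 2: B w(98) — value 98
step 3: C r() → 98 — value 98
step 4: D r() → 98 — value 98
step 5: E r() → 98 — value 98
step 6: F r() → 98 — value 98
step 7: G r() → 98 — value 98
step 8: H r() → 98 — value 98
step 9: I w(24) — value 24

linearizable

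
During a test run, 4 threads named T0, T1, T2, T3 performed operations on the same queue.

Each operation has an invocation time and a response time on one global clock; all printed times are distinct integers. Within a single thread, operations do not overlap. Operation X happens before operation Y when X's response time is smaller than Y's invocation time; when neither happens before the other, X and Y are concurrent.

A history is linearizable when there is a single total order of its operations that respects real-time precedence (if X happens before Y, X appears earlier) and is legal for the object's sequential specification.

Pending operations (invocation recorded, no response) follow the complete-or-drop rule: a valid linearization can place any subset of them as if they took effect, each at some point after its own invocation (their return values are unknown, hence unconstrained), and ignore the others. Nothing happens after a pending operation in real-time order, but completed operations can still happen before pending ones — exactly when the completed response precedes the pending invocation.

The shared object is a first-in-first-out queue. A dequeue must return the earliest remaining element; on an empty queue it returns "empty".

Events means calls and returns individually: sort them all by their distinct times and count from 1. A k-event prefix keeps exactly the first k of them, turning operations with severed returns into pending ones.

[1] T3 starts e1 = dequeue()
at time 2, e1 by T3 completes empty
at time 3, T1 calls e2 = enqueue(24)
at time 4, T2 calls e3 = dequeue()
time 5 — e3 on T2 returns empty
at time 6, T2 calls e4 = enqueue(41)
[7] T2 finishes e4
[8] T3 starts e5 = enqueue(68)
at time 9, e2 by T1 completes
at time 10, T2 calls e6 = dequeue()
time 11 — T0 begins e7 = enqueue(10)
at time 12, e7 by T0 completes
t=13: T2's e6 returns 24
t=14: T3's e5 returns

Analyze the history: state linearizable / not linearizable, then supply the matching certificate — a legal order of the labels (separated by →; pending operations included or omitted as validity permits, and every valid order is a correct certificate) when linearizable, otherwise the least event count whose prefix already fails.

1. e1 dequeue() → empty, leaving queue <>
2. e3 dequeue() → empty, leaving queue <>
3. e2 enqueue(24), leaving queue <24>
4. e4 enqueue(41), leaving queue <24,41>
5. e5 enqueue(68), leaving queue <24,41,68>
6. e6 dequeue() → 24, leaving queue <41,68>
7. e7 enqueue(10), leaving queue <41,68,10>

linearizable — witness: e1 → e3 → e2 → e4 → e5 → e6 → e7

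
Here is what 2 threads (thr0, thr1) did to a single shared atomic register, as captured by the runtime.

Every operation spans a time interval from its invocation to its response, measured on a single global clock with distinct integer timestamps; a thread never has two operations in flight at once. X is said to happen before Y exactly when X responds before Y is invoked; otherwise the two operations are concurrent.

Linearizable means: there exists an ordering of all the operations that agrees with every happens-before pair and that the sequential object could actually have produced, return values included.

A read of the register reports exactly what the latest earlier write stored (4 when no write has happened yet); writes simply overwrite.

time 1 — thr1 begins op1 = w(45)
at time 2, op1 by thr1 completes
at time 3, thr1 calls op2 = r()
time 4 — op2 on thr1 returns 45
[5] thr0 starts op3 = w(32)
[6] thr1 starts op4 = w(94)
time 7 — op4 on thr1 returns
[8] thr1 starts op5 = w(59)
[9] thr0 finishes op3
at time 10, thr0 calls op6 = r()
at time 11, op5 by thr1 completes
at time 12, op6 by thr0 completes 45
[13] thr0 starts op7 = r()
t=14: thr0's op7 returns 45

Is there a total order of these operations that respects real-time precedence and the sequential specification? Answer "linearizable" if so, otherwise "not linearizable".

cut after 11 events: linearizable; cut after 12 events (op6 responds, time 12): not linearizable
checked exhaustively: 5 real-time-consistent orders of 6 completed operations, zero legal atomic register replays
one such order, op1, op2, op3, op4, op5, op6, breaks at step 6 where op6 r() → 45 is illegal
one such order, op1, op2, op3, op4, op6, op5, breaks at step 5 where op6 r() → 45 is illegal

not linearizable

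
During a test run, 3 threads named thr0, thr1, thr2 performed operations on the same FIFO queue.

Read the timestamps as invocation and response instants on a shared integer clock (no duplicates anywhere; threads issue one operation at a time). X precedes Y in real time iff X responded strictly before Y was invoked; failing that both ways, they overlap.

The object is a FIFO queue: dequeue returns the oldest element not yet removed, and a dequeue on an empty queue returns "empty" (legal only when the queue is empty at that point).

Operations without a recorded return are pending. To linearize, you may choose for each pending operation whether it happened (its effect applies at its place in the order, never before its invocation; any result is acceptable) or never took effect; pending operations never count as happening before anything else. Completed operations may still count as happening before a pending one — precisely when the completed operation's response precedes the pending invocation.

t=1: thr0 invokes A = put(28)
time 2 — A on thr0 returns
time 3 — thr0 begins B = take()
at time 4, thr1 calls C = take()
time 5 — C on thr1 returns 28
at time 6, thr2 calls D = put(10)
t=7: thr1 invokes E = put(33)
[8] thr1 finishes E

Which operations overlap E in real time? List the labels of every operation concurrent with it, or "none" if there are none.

E spans [7,8]; an op avoiding the whole window 7..8 is ordered, any other is concurrent
A [1,2]: before
B [3,…): concurrent
C [4,5]: before
D [6,…): concurrent

B, D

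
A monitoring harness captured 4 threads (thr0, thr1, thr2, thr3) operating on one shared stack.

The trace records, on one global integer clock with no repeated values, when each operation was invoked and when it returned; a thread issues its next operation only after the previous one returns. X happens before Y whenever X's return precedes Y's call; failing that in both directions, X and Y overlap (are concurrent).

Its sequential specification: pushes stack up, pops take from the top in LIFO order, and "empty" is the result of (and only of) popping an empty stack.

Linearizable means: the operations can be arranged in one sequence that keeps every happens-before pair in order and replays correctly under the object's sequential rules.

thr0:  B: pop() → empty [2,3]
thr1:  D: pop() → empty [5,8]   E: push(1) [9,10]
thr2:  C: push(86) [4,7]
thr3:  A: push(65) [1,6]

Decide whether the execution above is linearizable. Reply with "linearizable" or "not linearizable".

witness order: B, D, A, C, E
step 1: B pop() → empty — stack <>
step 2: D pop() → empty — stack <>
step 3: A push(65) — stack <65>
step 4: C push(86) — stack <65,86>
step 5: E push(1) — stack <65,86,1>

linearizable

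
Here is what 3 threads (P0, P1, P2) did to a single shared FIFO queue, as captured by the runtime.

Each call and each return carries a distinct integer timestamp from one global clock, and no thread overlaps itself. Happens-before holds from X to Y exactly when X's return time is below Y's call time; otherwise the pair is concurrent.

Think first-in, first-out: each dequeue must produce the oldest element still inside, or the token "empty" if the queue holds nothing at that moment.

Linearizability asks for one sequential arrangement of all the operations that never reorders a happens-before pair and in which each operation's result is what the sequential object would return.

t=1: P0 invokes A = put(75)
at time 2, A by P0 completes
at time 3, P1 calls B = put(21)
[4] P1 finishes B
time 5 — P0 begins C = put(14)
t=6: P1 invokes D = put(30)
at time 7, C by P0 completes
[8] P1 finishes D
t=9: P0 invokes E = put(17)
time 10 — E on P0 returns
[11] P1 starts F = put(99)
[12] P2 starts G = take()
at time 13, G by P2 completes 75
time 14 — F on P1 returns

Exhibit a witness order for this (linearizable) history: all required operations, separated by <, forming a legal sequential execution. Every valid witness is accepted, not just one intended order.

1. A put(75), leaving queue <75>
2. B put(21), leaving queue <75,21>
3. C put(14), leaving queue <75,21,14>
4. D put(30), leaving queue <75,21,14,30>
5. E put(17), leaving queue <75,21,14,30,17>
6. F put(99), leaving queue <75,21,14,30,17,99>
7. G take() → 75, leaving queue <21,14,30,17,99>

A < B < C < D < E < F < G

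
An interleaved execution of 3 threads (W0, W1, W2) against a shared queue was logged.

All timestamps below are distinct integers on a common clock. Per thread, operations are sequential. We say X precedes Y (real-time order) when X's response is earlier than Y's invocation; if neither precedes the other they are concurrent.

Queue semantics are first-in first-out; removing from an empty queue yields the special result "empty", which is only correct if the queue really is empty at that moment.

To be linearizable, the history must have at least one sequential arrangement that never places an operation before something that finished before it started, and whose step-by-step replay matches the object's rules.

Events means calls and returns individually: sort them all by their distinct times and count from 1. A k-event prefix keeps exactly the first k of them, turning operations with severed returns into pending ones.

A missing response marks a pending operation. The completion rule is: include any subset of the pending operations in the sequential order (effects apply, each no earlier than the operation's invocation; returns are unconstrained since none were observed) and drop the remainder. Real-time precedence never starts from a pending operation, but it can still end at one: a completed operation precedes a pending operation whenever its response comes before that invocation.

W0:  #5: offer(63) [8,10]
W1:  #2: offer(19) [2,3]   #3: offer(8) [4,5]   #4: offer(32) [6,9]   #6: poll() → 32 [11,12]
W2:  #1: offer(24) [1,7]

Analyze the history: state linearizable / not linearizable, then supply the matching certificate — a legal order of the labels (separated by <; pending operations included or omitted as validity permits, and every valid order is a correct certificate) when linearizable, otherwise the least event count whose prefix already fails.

the violation lands at event 12, #6's response at time 12: events 1..11 linearize, events 1..12 do not
7 orders of the 6 completed queue ops respect real time; none is legal
for example #1, #2, #3, #4, #5, #6 fails at step 6: #6 poll() → 32 is not legal there
for example #1, #2, #3, #5, #4, #6 fails at step 6: #6 poll() → 32 is not legal there

not linearizable — minimal violating prefix: 12 events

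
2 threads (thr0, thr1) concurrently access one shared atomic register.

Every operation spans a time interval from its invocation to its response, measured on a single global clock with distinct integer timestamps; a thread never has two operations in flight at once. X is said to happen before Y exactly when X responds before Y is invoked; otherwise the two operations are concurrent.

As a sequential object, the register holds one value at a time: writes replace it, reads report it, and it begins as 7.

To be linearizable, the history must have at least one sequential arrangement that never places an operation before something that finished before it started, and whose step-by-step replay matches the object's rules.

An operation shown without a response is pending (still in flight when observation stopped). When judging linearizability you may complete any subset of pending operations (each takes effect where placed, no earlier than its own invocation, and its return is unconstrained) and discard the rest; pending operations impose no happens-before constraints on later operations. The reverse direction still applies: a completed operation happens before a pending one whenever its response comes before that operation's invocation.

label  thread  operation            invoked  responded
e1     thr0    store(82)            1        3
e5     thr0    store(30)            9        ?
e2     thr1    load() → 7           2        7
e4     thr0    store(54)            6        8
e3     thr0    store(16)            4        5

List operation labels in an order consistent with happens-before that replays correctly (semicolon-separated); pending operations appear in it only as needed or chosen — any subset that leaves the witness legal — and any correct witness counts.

e2; e1; e3; e4

after step 1 (e2 load() → 7): value 7
after step 2 (e1 store(82)): value 82
after step 3 (e3 store(16)): value 16
after step 4 (e4 store(54)): value 54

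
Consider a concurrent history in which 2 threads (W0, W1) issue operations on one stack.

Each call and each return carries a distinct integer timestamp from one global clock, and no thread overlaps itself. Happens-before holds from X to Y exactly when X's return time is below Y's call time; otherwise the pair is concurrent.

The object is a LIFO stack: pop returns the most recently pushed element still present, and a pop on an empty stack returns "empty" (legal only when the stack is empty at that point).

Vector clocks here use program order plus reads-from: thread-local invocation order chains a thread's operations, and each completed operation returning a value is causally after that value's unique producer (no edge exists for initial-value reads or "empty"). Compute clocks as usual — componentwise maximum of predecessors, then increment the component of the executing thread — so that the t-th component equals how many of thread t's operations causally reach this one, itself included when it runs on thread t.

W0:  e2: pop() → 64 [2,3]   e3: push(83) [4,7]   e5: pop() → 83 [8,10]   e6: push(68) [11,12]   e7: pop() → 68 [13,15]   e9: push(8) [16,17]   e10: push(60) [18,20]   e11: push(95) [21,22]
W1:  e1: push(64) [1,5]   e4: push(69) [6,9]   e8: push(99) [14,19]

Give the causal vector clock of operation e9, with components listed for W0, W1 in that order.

invoked at 1, e1 has no predecessors; its own W1 bump gives (0, 1)
VC(e4, invoked at 6): max of VC(e1)=(0, 1), then +1 on thread W1 → (0, 2)
VC(e2, invoked at 2): max of VC(e1)=(0, 1), then +1 on thread W0 → (1, 1)
VC(e8, invoked at 14): max of VC(e4)=(0, 2), then +1 on thread W1 → (0, 3)
VC(e3, invoked at 4): max of VC(e2)=(1, 1), then +1 on thread W0 → (2, 1)
VC(e5, invoked at 8): max of VC(e3)=(2, 1), then +1 on thread W0 → (3, 1)
VC(e6, invoked at 11): max of VC(e5)=(3, 1), then +1 on thread W0 → (4, 1)
VC(e7, invoked at 13): max of VC(e6)=(4, 1), then +1 on thread W0 → (5, 1)
VC(e9, invoked at 16): max of VC(e7)=(5, 1), then +1 on thread W0 → (6, 1)
VC(e10, invoked at 18): max of VC(e9)=(6, 1), then +1 on thread W0 → (7, 1)
VC(e11, invoked at 21): max of VC(e10)=(7, 1), then +1 on thread W0 → (8, 1)
target: VC(e9) = (6, 1)

(6, 1)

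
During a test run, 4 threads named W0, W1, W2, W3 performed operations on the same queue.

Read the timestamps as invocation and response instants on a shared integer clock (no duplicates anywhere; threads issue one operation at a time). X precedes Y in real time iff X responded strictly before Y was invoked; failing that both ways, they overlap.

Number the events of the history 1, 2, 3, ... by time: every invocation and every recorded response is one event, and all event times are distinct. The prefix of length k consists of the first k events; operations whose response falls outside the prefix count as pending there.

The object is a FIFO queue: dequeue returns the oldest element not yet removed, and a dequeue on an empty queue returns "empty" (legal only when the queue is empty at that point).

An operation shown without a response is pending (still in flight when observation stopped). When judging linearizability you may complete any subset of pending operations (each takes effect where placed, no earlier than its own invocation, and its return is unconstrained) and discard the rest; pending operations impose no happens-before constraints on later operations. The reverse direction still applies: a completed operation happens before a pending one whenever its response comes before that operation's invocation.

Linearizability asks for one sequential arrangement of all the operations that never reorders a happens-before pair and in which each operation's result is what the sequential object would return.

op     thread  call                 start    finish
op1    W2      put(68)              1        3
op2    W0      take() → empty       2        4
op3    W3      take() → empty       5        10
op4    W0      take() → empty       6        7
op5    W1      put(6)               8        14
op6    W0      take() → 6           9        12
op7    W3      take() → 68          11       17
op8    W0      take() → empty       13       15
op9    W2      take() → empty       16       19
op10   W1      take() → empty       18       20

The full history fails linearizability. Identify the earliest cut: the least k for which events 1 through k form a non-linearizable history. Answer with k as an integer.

events 1..9 are still linearizable — one witness is op2, op1, op3, op4:
1. op2 take() → empty, leaving queue <>
2. op1 put(68), leaving queue <68>
3. op3 take() (pending, included), leaving queue <>
4. op4 take() → empty, leaving queue <>
with event 10 included (op3 responding at time 10), all real-time-consistent orders fail
every completion of the 2 pending operations (op5, op6) was checked; none linearizes
for example op1, op2, op3, op4 (pending dropped) fails at step 2: op2 take() → empty is not legal there
for example op1, op2, op4, op3 (pending dropped) fails at step 2: op2 take() → empty is not legal there

10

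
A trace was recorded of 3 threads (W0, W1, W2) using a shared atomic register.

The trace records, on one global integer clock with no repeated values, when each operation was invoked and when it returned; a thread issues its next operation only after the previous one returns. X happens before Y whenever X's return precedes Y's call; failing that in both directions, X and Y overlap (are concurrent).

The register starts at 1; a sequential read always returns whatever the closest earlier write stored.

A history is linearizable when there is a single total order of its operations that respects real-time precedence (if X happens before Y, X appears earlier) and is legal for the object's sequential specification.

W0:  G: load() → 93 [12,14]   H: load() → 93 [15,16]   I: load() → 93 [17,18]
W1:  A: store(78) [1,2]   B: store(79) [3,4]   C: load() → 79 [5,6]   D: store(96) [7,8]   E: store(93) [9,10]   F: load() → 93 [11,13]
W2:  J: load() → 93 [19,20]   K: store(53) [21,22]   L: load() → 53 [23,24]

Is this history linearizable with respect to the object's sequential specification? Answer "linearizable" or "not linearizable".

linearizable

one valid linearization: A, B, C, D, E, F, G, H, I, J, K, L
step 1: A store(78) — value 78
step 2: B store(79) — value 79
step 3: C load() → 79 — value 79
step 4: D store(96) — value 96
step 5: E store(93) — value 93
step 6: F load() → 93 — value 93
step 7: G load() → 93 — value 93
step 8: H load() → 93 — value 93
step 9: I load() → 93 — value 93
step 10: J load() → 93 — value 93
step 11: K store(53) — value 53
step 12: L load() → 53 — value 53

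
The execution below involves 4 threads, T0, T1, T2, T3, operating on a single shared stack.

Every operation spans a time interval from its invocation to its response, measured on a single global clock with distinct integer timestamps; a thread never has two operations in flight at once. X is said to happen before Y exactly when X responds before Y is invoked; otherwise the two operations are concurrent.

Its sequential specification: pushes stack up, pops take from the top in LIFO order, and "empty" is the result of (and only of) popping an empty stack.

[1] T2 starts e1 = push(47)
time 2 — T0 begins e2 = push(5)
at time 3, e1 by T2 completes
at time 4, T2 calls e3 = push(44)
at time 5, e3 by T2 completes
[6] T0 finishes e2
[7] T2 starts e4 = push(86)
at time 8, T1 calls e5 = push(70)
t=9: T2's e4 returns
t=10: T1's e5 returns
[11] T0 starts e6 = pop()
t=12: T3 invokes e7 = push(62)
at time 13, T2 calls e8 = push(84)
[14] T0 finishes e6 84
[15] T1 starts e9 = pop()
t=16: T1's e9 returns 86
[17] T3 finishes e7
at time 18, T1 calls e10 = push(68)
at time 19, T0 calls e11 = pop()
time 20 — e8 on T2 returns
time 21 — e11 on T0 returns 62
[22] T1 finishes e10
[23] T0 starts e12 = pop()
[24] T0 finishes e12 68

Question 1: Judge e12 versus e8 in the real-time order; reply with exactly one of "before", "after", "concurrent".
Answer: after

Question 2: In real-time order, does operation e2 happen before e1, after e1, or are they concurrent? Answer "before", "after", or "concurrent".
Answer: concurrent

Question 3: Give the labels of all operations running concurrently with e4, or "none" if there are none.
Answer: e5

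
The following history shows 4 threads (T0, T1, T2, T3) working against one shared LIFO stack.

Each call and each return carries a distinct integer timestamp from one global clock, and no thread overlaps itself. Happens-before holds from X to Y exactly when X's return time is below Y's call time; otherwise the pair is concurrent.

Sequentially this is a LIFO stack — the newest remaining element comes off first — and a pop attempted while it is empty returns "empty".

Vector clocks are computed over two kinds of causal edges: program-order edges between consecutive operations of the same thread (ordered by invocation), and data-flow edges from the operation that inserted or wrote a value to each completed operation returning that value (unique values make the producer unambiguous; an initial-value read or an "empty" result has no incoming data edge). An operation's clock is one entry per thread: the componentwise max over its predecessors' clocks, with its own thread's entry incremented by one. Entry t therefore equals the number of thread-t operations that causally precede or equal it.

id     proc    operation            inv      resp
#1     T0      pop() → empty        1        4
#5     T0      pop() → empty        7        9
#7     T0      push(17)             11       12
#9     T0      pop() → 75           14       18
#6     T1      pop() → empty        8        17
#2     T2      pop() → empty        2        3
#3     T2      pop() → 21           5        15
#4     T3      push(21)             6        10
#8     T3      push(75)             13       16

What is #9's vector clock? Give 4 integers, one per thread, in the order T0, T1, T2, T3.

(4, 0, 0, 2)

no predecessors for #4 (invoked 6): T3 increments from zero → (0, 0, 0, 1)
no predecessors for #2 (invoked 2): T2 increments from zero → (0, 0, 1, 0)
no predecessors for #6 (invoked 8): T1 increments from zero → (0, 1, 0, 0)
no predecessors for #1 (invoked 1): T0 increments from zero → (1, 0, 0, 0)
#8 (invocation 13): componentwise max over VC(#4)=(0, 0, 0, 1), +1 at T3, giving (0, 0, 0, 2)
#5 (invocation 7): componentwise max over VC(#1)=(1, 0, 0, 0), +1 at T0, giving (2, 0, 0, 0)
#3 (invocation 5): componentwise max over VC(#2)=(0, 0, 1, 0), VC(#4)=(0, 0, 0, 1), +1 at T2, giving (0, 0, 2, 1)
#7 (invocation 11): componentwise max over VC(#5)=(2, 0, 0, 0), +1 at T0, giving (3, 0, 0, 0)
#9 (invocation 14): componentwise max over VC(#7)=(3, 0, 0, 0), VC(#8)=(0, 0, 0, 2), +1 at T0, giving (4, 0, 0, 2)
target: VC(#9) = (4, 0, 0, 2)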